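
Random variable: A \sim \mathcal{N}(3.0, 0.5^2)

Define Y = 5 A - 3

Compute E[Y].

For Y = 5A - 3:
E[Y] = 5 * E[A] - 3
E[A] = 3.0 = 3
E[Y] = 5 * 3 - 3 = 12

12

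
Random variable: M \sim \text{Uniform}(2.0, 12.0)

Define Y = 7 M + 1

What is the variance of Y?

For Y = aM + b: Var(Y) = a² * Var(M)
Var(M) = (12 - 2)^2/12 = 8.3333333
Var(Y) = 7² * 8.3333333 = 49 * 8.3333333 = 408.33333

408.33333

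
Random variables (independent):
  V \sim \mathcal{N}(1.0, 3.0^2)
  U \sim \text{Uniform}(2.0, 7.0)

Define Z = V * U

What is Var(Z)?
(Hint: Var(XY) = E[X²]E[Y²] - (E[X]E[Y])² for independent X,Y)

Var(XY) = E[X²]E[Y²] - (E[X]E[Y])²
E[V] = 1, Var(V) = 9
E[U] = 4.5, Var(U) = 2.0833333
E[V²] = 9 + 1² = 10
E[U²] = 2.0833333 + 4.5² = 22.333333
Var(Z) = 10*22.333333 - (1*4.5)²
= 223.33333 - 20.25 = 203.08333

203.08333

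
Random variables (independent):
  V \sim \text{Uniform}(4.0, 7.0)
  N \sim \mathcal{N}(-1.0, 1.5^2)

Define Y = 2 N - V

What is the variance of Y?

For independent RVs: Var(aX + bY) = a²Var(X) + b²Var(Y)
Var(V) = 0.75
Var(N) = 2.25
Var(Y) = (-1)²*0.75 + 2²*2.25
= 1*0.75 + 4*2.25 = 9.75

9.75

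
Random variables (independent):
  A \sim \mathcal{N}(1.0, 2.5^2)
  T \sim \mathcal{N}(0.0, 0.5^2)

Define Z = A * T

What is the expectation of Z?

For independent RVs: E[XY] = E[X]*E[Y]
E[A] = 1
E[T] = 0
E[Z] = 1 * 0 = 0

0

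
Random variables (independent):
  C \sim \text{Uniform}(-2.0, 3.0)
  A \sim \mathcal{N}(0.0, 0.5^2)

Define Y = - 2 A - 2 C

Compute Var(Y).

For independent RVs: Var(aX + bY) = a²Var(X) + b²Var(Y)
Var(C) = 2.0833333
Var(A) = 0.25
Var(Y) = (-2)²*2.0833333 + (-2)²*0.25
= 4*2.0833333 + 4*0.25 = 9.3333333

9.3333333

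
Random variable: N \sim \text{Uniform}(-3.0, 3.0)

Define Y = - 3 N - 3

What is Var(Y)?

For Y = aN + b: Var(Y) = a² * Var(N)
Var(N) = (3 + 3)^2/12 = 3
Var(Y) = (-3)² * 3 = 9 * 3 = 27

27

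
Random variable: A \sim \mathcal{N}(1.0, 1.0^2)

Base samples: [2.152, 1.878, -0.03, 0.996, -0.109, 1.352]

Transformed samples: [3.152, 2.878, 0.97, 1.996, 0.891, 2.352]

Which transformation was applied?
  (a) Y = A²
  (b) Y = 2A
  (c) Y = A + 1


Checking option (c) Y = A + 1:
  A = 2.152 -> Y = 3.152 ✓
  A = 1.878 -> Y = 2.878 ✓
  A = -0.03 -> Y = 0.97 ✓
All samples match this transformation.

(c) A + 1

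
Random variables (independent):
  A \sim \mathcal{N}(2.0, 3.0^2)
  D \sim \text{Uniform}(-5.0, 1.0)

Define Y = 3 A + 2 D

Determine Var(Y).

For independent RVs: Var(aX + bY) = a²Var(X) + b²Var(Y)
Var(A) = 9
Var(D) = 3
Var(Y) = 3²*9 + 2²*3
= 9*9 + 4*3 = 93

93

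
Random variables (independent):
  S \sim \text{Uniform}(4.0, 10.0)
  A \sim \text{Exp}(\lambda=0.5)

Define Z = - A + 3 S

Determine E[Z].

E[Z] = 3*E[S] - 1*E[A]
E[S] = 7
E[A] = 2
E[Z] = 3*7 - 1*2 = 19

19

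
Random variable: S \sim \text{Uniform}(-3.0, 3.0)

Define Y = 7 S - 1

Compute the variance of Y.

For Y = aS + b: Var(Y) = a² * Var(S)
Var(S) = (3 + 3)^2/12 = 3
Var(Y) = 7² * 3 = 49 * 3 = 147

147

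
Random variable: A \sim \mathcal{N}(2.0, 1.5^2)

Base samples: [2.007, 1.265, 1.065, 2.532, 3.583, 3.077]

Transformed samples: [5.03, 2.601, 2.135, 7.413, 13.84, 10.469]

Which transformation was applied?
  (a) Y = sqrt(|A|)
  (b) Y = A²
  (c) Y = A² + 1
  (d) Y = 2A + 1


Checking option (c) Y = A² + 1:
  A = 2.007 -> Y = 5.03 ✓
  A = 1.265 -> Y = 2.601 ✓
  A = 1.065 -> Y = 2.135 ✓
All samples match this transformation.

(c) A² + 1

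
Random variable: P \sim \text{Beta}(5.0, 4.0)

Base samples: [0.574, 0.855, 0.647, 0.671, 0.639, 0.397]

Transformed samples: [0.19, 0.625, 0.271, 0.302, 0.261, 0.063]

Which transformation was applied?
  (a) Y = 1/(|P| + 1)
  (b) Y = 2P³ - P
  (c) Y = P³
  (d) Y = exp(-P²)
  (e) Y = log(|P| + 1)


Checking option (c) Y = P³:
  P = 0.574 -> Y = 0.19 ✓
  P = 0.855 -> Y = 0.625 ✓
  P = 0.647 -> Y = 0.271 ✓
All samples match this transformation.

(c) P³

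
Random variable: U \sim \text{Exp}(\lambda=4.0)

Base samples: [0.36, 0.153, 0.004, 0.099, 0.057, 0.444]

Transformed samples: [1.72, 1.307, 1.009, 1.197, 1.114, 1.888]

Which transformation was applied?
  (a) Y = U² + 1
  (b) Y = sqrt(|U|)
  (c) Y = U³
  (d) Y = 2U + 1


Checking option (d) Y = 2U + 1:
  U = 0.36 -> Y = 1.72 ✓
  U = 0.153 -> Y = 1.307 ✓
  U = 0.004 -> Y = 1.009 ✓
All samples match this transformation.

(d) 2U + 1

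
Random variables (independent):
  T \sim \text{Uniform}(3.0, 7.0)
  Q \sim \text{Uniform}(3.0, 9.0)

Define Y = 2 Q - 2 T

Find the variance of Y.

For independent RVs: Var(aX + bY) = a²Var(X) + b²Var(Y)
Var(T) = 1.3333333
Var(Q) = 3
Var(Y) = (-2)²*1.3333333 + 2²*3
= 4*1.3333333 + 4*3 = 17.333333

17.333333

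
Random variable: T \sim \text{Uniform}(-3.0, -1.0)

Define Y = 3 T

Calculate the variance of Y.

For Y = aT + b: Var(Y) = a² * Var(T)
Var(T) = (-1 + 3)^2/12 = 0.33333333
Var(Y) = 3² * 0.33333333 = 9 * 0.33333333 = 3

3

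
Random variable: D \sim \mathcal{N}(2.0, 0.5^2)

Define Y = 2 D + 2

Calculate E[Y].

For Y = 2D + 2:
E[Y] = 2 * E[D] + 2
E[D] = 2.0 = 2
E[Y] = 2 * 2 + 2 = 6

6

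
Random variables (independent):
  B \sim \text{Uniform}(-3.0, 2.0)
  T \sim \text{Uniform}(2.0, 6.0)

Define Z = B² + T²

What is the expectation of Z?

E[Z] = E[B²] + E[T²]
E[B²] = Var(B) + E[B]² = 2.0833333 + 0.25 = 2.3333333
E[T²] = Var(T) + E[T]² = 1.3333333 + 16 = 17.333333
E[Z] = 2.3333333 + 17.333333 = 19.666667

19.666667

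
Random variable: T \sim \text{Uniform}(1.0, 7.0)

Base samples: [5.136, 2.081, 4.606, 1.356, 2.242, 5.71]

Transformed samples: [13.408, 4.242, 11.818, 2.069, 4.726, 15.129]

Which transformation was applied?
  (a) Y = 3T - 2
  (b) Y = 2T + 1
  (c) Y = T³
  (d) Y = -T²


Checking option (a) Y = 3T - 2:
  T = 5.136 -> Y = 13.408 ✓
  T = 2.081 -> Y = 4.242 ✓
  T = 4.606 -> Y = 11.818 ✓
All samples match this transformation.

(a) 3T - 2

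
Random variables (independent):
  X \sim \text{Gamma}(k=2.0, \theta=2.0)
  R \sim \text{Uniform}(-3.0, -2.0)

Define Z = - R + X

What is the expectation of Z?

E[Z] = 1*E[X] - 1*E[R]
E[X] = 4
E[R] = -2.5
E[Z] = 1*4 - 1*(-2.5) = 6.5

6.5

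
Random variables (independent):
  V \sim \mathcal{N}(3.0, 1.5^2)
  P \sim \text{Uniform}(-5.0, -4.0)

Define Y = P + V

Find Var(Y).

For independent RVs: Var(aX + bY) = a²Var(X) + b²Var(Y)
Var(V) = 2.25
Var(P) = 0.083333333
Var(Y) = 1²*2.25 + 1²*0.083333333
= 1*2.25 + 1*0.083333333 = 2.3333333

2.3333333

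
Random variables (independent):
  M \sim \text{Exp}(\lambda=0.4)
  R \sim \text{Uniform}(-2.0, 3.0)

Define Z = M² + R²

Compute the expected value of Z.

E[Z] = E[M²] + E[R²]
E[M²] = Var(M) + E[M]² = 6.25 + 6.25 = 12.5
E[R²] = Var(R) + E[R]² = 2.0833333 + 0.25 = 2.3333333
E[Z] = 12.5 + 2.3333333 = 14.833333

14.833333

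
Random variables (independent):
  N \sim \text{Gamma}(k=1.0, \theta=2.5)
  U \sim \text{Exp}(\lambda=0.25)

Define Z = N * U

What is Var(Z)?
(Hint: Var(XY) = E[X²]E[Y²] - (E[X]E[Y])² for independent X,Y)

Var(XY) = E[X²]E[Y²] - (E[X]E[Y])²
E[N] = 2.5, Var(N) = 6.25
E[U] = 4, Var(U) = 16
E[N²] = 6.25 + 2.5² = 12.5
E[U²] = 16 + 4² = 32
Var(Z) = 12.5*32 - (2.5*4)²
= 400 - 100 = 300

300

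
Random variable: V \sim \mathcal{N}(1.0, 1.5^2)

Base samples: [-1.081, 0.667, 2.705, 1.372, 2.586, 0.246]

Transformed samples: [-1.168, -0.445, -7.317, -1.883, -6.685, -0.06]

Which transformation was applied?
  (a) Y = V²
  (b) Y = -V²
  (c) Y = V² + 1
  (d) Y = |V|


Checking option (b) Y = -V²:
  V = -1.081 -> Y = -1.168 ✓
  V = 0.667 -> Y = -0.445 ✓
  V = 2.705 -> Y = -7.317 ✓
All samples match this transformation.

(b) -V²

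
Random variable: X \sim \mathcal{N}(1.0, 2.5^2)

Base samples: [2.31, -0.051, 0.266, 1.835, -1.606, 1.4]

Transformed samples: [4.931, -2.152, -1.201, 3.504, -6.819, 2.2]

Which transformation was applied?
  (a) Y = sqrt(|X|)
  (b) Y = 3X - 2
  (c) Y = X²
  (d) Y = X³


Checking option (b) Y = 3X - 2:
  X = 2.31 -> Y = 4.931 ✓
  X = -0.051 -> Y = -2.152 ✓
  X = 0.266 -> Y = -1.201 ✓
All samples match this transformation.

(b) 3X - 2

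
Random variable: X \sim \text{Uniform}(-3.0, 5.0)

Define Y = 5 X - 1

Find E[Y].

For Y = 5X - 1:
E[Y] = 5 * E[X] - 1
E[X] = (-3 + 5)/2 = 1
E[Y] = 5 * 1 - 1 = 4

4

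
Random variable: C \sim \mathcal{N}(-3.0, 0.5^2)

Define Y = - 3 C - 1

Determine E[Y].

For Y = -3C - 1:
E[Y] = -3 * E[C] - 1
E[C] = -3.0 = -3
E[Y] = -3 * (-3) - 1 = 8

8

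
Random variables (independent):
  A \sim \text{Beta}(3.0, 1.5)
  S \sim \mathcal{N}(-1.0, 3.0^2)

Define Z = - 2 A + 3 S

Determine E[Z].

E[Z] = -2*E[A] + 3*E[S]
E[A] = 0.66666667
E[S] = -1
E[Z] = -2*0.66666667 + 3*(-1) = -4.3333333

-4.3333333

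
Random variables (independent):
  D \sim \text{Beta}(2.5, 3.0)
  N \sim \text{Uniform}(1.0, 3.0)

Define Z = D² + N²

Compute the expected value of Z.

E[Z] = E[D²] + E[N²]
E[D²] = Var(D) + E[D]² = 0.038143675 + 0.20661157 = 0.24475524
E[N²] = Var(N) + E[N]² = 0.33333333 + 4 = 4.3333333
E[Z] = 0.24475524 + 4.3333333 = 4.5780886

4.5780886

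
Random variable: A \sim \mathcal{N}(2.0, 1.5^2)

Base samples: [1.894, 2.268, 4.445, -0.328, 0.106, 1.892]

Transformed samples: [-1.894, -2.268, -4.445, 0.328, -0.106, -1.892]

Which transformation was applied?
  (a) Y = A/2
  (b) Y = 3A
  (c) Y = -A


Checking option (c) Y = -A:
  A = 1.894 -> Y = -1.894 ✓
  A = 2.268 -> Y = -2.268 ✓
  A = 4.445 -> Y = -4.445 ✓
All samples match this transformation.

(c) -A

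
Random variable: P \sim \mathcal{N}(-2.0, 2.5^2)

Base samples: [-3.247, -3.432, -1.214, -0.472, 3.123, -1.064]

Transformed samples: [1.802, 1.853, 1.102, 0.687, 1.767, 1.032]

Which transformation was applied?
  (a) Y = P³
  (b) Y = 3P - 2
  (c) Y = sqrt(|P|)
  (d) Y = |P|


Checking option (c) Y = sqrt(|P|):
  P = -3.247 -> Y = 1.802 ✓
  P = -3.432 -> Y = 1.853 ✓
  P = -1.214 -> Y = 1.102 ✓
All samples match this transformation.

(c) sqrt(|P|)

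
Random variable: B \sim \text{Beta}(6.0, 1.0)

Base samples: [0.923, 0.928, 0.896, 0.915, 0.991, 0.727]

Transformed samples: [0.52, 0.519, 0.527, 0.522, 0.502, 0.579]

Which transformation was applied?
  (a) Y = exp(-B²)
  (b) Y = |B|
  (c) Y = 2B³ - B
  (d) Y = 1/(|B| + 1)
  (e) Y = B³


Checking option (d) Y = 1/(|B| + 1):
  B = 0.923 -> Y = 0.52 ✓
  B = 0.928 -> Y = 0.519 ✓
  B = 0.896 -> Y = 0.527 ✓
All samples match this transformation.

(d) 1/(|B| + 1)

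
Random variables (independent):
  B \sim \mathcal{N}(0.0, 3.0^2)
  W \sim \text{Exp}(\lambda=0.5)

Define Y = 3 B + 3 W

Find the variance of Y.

For independent RVs: Var(aX + bY) = a²Var(X) + b²Var(Y)
Var(B) = 9
Var(W) = 4
Var(Y) = 3²*9 + 3²*4
= 9*9 + 9*4 = 117

117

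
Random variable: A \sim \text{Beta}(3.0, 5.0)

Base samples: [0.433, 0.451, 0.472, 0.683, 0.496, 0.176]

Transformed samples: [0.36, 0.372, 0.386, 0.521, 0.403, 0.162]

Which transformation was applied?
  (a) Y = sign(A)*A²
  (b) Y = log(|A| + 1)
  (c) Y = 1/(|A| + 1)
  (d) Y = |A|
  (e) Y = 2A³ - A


Checking option (b) Y = log(|A| + 1):
  A = 0.433 -> Y = 0.36 ✓
  A = 0.451 -> Y = 0.372 ✓
  A = 0.472 -> Y = 0.386 ✓
All samples match this transformation.

(b) log(|A| + 1)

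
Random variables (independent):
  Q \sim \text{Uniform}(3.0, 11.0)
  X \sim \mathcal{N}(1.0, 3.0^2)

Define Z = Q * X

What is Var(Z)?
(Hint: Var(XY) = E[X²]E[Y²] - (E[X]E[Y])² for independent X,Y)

Var(XY) = E[X²]E[Y²] - (E[X]E[Y])²
E[Q] = 7, Var(Q) = 5.3333333
E[X] = 1, Var(X) = 9
E[Q²] = 5.3333333 + 7² = 54.333333
E[X²] = 9 + 1² = 10
Var(Z) = 54.333333*10 - (7*1)²
= 543.33333 - 49 = 494.33333

494.33333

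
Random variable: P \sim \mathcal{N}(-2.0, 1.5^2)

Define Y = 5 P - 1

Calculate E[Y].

For Y = 5P - 1:
E[Y] = 5 * E[P] - 1
E[P] = -2.0 = -2
E[Y] = 5 * (-2) - 1 = -11

-11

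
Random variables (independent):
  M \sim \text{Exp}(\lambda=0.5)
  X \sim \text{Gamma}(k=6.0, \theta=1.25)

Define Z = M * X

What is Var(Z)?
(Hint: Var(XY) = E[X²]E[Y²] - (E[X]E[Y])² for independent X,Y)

Var(XY) = E[X²]E[Y²] - (E[X]E[Y])²
E[M] = 2, Var(M) = 4
E[X] = 7.5, Var(X) = 9.375
E[M²] = 4 + 2² = 8
E[X²] = 9.375 + 7.5² = 65.625
Var(Z) = 8*65.625 - (2*7.5)²
= 525 - 225 = 300

300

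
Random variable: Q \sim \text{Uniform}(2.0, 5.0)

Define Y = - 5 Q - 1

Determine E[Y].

For Y = -5Q - 1:
E[Y] = -5 * E[Q] - 1
E[Q] = (2 + 5)/2 = 3.5
E[Y] = -5 * 3.5 - 1 = -18.5

-18.5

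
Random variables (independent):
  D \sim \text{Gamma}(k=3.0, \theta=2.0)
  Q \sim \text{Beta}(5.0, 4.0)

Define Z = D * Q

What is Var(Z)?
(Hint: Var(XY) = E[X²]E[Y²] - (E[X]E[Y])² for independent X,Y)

Var(XY) = E[X²]E[Y²] - (E[X]E[Y])²
E[D] = 6, Var(D) = 12
E[Q] = 0.55555556, Var(Q) = 0.024691358
E[D²] = 12 + 6² = 48
E[Q²] = 0.024691358 + 0.55555556² = 0.33333333
Var(Z) = 48*0.33333333 - (6*0.55555556)²
= 16 - 11.111111 = 4.8888889

4.8888889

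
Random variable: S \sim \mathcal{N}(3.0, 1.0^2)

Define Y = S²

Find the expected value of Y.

E[S²] = Var(S) + (E[S])² = 1 + 9 = 10

10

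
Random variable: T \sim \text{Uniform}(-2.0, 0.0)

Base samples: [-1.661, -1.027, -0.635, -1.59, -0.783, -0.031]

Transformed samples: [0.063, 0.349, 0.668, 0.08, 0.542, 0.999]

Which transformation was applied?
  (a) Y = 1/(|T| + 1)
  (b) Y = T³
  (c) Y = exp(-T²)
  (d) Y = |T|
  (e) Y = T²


Checking option (c) Y = exp(-T²):
  T = -1.661 -> Y = 0.063 ✓
  T = -1.027 -> Y = 0.349 ✓
  T = -0.635 -> Y = 0.668 ✓
All samples match this transformation.

(c) exp(-T²)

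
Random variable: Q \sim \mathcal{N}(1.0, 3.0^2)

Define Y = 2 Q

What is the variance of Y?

For Y = aQ + b: Var(Y) = a² * Var(Q)
Var(Q) = 3.0^2 = 9
Var(Y) = 2² * 9 = 4 * 9 = 36

36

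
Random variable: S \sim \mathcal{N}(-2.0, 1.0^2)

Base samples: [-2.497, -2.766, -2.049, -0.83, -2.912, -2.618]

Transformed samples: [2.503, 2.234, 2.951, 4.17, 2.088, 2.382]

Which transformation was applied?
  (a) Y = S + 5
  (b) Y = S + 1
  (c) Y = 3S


Checking option (a) Y = S + 5:
  S = -2.497 -> Y = 2.503 ✓
  S = -2.766 -> Y = 2.234 ✓
  S = -2.049 -> Y = 2.951 ✓
All samples match this transformation.

(a) S + 5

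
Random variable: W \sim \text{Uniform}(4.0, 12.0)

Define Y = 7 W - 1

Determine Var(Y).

For Y = aW + b: Var(Y) = a² * Var(W)
Var(W) = (12 - 4)^2/12 = 5.3333333
Var(Y) = 7² * 5.3333333 = 49 * 5.3333333 = 261.33333

261.33333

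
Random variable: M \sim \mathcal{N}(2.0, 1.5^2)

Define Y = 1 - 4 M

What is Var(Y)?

For Y = aM + b: Var(Y) = a² * Var(M)
Var(M) = 1.5^2 = 2.25
Var(Y) = (-4)² * 2.25 = 16 * 2.25 = 36

36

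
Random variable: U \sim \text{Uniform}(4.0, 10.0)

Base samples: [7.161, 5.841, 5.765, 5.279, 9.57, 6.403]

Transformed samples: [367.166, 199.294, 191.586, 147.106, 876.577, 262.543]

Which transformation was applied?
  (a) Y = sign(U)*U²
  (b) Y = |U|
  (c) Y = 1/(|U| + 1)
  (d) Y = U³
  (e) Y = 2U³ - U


Checking option (d) Y = U³:
  U = 7.161 -> Y = 367.166 ✓
  U = 5.841 -> Y = 199.294 ✓
  U = 5.765 -> Y = 191.586 ✓
All samples match this transformation.

(d) U³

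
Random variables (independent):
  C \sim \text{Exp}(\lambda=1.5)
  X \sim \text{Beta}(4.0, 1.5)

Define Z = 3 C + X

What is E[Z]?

E[Z] = 3*E[C] + 1*E[X]
E[C] = 0.66666667
E[X] = 0.72727273
E[Z] = 3*0.66666667 + 1*0.72727273 = 2.7272727

2.7272727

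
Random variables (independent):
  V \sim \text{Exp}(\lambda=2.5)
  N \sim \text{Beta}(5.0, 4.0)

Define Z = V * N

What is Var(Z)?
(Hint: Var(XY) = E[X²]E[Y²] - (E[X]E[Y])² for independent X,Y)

Var(XY) = E[X²]E[Y²] - (E[X]E[Y])²
E[V] = 0.4, Var(V) = 0.16
E[N] = 0.55555556, Var(N) = 0.024691358
E[V²] = 0.16 + 0.4² = 0.32
E[N²] = 0.024691358 + 0.55555556² = 0.33333333
Var(Z) = 0.32*0.33333333 - (0.4*0.55555556)²
= 0.10666667 - 0.049382716 = 0.057283951

0.057283951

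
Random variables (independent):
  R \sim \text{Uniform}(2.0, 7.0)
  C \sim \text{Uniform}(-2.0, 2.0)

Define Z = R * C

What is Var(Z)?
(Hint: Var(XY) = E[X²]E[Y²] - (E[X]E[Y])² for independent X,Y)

Var(XY) = E[X²]E[Y²] - (E[X]E[Y])²
E[R] = 4.5, Var(R) = 2.0833333
E[C] = 0, Var(C) = 1.3333333
E[R²] = 2.0833333 + 4.5² = 22.333333
E[C²] = 1.3333333 + 0² = 1.3333333
Var(Z) = 22.333333*1.3333333 - (4.5*0)²
= 29.777778 - 0 = 29.777778

29.777778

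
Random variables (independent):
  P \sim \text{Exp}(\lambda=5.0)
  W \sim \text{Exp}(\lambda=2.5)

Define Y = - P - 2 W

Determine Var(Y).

For independent RVs: Var(aX + bY) = a²Var(X) + b²Var(Y)
Var(P) = 0.04
Var(W) = 0.16
Var(Y) = (-1)²*0.04 + (-2)²*0.16
= 1*0.04 + 4*0.16 = 0.68

0.68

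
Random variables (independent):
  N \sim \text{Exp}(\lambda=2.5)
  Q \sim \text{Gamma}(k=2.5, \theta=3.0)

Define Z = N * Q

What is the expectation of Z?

For independent RVs: E[XY] = E[X]*E[Y]
E[N] = 0.4
E[Q] = 7.5
E[Z] = 0.4 * 7.5 = 3

3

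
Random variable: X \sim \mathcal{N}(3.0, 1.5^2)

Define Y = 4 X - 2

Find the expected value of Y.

For Y = 4X - 2:
E[Y] = 4 * E[X] - 2
E[X] = 3.0 = 3
E[Y] = 4 * 3 - 2 = 10

10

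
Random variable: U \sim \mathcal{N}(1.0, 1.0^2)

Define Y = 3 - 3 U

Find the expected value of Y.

For Y = -3U + 3:
E[Y] = -3 * E[U] + 3
E[U] = 1.0 = 1
E[Y] = -3 * 1 + 3 = 0

0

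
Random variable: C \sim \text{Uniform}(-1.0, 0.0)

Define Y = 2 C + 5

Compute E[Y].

For Y = 2C + 5:
E[Y] = 2 * E[C] + 5
E[C] = (-1 + 0)/2 = -0.5
E[Y] = 2 * (-0.5) + 5 = 4

4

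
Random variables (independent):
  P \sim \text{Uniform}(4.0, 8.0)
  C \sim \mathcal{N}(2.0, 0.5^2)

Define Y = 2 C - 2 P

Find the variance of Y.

For independent RVs: Var(aX + bY) = a²Var(X) + b²Var(Y)
Var(P) = 1.3333333
Var(C) = 0.25
Var(Y) = (-2)²*1.3333333 + 2²*0.25
= 4*1.3333333 + 4*0.25 = 6.3333333

6.3333333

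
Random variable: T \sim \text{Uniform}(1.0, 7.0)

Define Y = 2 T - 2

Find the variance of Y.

For Y = aT + b: Var(Y) = a² * Var(T)
Var(T) = (7 - 1)^2/12 = 3
Var(Y) = 2² * 3 = 4 * 3 = 12

12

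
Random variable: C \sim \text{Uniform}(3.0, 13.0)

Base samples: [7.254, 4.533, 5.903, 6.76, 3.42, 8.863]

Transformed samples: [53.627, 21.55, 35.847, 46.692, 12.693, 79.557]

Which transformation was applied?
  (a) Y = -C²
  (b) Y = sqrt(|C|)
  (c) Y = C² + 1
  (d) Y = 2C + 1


Checking option (c) Y = C² + 1:
  C = 7.254 -> Y = 53.627 ✓
  C = 4.533 -> Y = 21.55 ✓
  C = 5.903 -> Y = 35.847 ✓
All samples match this transformation.

(c) C² + 1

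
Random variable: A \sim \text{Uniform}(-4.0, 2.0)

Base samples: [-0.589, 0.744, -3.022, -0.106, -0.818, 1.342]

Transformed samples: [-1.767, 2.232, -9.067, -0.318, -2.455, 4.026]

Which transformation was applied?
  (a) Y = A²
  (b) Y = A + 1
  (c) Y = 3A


Checking option (c) Y = 3A:
  A = -0.589 -> Y = -1.767 ✓
  A = 0.744 -> Y = 2.232 ✓
  A = -3.022 -> Y = -9.067 ✓
All samples match this transformation.

(c) 3A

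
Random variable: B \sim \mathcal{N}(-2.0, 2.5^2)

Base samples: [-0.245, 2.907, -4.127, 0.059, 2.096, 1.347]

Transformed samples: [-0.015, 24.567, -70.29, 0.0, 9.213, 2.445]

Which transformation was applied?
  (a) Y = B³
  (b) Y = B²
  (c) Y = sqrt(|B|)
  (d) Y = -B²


Checking option (a) Y = B³:
  B = -0.245 -> Y = -0.015 ✓
  B = 2.907 -> Y = 24.567 ✓
  B = -4.127 -> Y = -70.29 ✓
All samples match this transformation.

(a) B³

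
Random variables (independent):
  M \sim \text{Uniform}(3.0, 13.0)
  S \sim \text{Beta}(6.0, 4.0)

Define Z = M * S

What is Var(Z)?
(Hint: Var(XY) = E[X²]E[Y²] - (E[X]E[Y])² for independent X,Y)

Var(XY) = E[X²]E[Y²] - (E[X]E[Y])²
E[M] = 8, Var(M) = 8.3333333
E[S] = 0.6, Var(S) = 0.021818182
E[M²] = 8.3333333 + 8² = 72.333333
E[S²] = 0.021818182 + 0.6² = 0.38181818
Var(Z) = 72.333333*0.38181818 - (8*0.6)²
= 27.618182 - 23.04 = 4.5781818

4.5781818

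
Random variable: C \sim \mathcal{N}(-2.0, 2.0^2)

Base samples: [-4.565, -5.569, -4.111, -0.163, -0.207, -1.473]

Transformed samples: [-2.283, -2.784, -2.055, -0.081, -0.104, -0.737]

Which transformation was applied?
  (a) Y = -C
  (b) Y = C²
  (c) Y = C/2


Checking option (c) Y = C/2:
  C = -4.565 -> Y = -2.283 ✓
  C = -5.569 -> Y = -2.784 ✓
  C = -4.111 -> Y = -2.055 ✓
All samples match this transformation.

(c) C/2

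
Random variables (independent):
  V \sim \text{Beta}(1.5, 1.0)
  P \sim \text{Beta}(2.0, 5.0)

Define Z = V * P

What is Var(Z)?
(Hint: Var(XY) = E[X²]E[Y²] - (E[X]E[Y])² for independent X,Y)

Var(XY) = E[X²]E[Y²] - (E[X]E[Y])²
E[V] = 0.6, Var(V) = 0.068571429
E[P] = 0.28571429, Var(P) = 0.025510204
E[V²] = 0.068571429 + 0.6² = 0.42857143
E[P²] = 0.025510204 + 0.28571429² = 0.10714286
Var(Z) = 0.42857143*0.10714286 - (0.6*0.28571429)²
= 0.045918367 - 0.029387755 = 0.016530612

0.016530612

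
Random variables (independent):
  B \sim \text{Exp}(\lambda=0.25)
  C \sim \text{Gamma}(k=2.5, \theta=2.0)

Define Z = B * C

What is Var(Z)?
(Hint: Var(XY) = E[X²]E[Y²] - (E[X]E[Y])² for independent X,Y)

Var(XY) = E[X²]E[Y²] - (E[X]E[Y])²
E[B] = 4, Var(B) = 16
E[C] = 5, Var(C) = 10
E[B²] = 16 + 4² = 32
E[C²] = 10 + 5² = 35
Var(Z) = 32*35 - (4*5)²
= 1120 - 400 = 720

720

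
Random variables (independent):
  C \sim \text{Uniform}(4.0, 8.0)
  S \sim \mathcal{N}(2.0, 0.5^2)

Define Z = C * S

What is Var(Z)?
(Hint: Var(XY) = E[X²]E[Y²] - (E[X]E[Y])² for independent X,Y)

Var(XY) = E[X²]E[Y²] - (E[X]E[Y])²
E[C] = 6, Var(C) = 1.3333333
E[S] = 2, Var(S) = 0.25
E[C²] = 1.3333333 + 6² = 37.333333
E[S²] = 0.25 + 2² = 4.25
Var(Z) = 37.333333*4.25 - (6*2)²
= 158.66667 - 144 = 14.666667

14.666667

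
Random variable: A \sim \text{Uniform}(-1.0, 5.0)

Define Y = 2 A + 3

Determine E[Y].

For Y = 2A + 3:
E[Y] = 2 * E[A] + 3
E[A] = (-1 + 5)/2 = 2
E[Y] = 2 * 2 + 3 = 7

7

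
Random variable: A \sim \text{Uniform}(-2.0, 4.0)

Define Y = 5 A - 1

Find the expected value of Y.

For Y = 5A - 1:
E[Y] = 5 * E[A] - 1
E[A] = (-2 + 4)/2 = 1
E[Y] = 5 * 1 - 1 = 4

4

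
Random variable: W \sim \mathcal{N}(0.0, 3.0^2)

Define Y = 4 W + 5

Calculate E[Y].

For Y = 4W + 5:
E[Y] = 4 * E[W] + 5
E[W] = 0.0 = 0
E[Y] = 4 * 0 + 5 = 5

5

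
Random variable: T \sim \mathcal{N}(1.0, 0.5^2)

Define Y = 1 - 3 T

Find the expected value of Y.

For Y = -3T + 1:
E[Y] = -3 * E[T] + 1
E[T] = 1.0 = 1
E[Y] = -3 * 1 + 1 = -2

-2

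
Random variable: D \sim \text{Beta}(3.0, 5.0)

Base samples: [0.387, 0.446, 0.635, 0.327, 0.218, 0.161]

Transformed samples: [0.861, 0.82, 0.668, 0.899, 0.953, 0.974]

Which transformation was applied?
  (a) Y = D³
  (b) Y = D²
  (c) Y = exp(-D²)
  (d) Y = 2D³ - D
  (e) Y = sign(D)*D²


Checking option (c) Y = exp(-D²):
  D = 0.387 -> Y = 0.861 ✓
  D = 0.446 -> Y = 0.82 ✓
  D = 0.635 -> Y = 0.668 ✓
All samples match this transformation.

(c) exp(-D²)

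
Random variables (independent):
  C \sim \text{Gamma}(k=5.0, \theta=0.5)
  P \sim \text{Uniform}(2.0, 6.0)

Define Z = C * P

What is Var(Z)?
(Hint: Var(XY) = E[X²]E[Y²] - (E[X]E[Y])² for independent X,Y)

Var(XY) = E[X²]E[Y²] - (E[X]E[Y])²
E[C] = 2.5, Var(C) = 1.25
E[P] = 4, Var(P) = 1.3333333
E[C²] = 1.25 + 2.5² = 7.5
E[P²] = 1.3333333 + 4² = 17.333333
Var(Z) = 7.5*17.333333 - (2.5*4)²
= 130 - 100 = 30

30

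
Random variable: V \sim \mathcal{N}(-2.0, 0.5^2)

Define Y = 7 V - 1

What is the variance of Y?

For Y = aV + b: Var(Y) = a² * Var(V)
Var(V) = 0.5^2 = 0.25
Var(Y) = 7² * 0.25 = 49 * 0.25 = 12.25

12.25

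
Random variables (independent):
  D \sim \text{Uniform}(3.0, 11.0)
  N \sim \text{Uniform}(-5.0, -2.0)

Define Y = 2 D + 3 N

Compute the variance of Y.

For independent RVs: Var(aX + bY) = a²Var(X) + b²Var(Y)
Var(D) = 5.3333333
Var(N) = 0.75
Var(Y) = 2²*5.3333333 + 3²*0.75
= 4*5.3333333 + 9*0.75 = 28.083333

28.083333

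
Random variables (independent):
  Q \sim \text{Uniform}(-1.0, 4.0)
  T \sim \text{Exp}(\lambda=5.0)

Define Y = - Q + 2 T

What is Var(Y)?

For independent RVs: Var(aX + bY) = a²Var(X) + b²Var(Y)
Var(Q) = 2.0833333
Var(T) = 0.04
Var(Y) = (-1)²*2.0833333 + 2²*0.04
= 1*2.0833333 + 4*0.04 = 2.2433333

2.2433333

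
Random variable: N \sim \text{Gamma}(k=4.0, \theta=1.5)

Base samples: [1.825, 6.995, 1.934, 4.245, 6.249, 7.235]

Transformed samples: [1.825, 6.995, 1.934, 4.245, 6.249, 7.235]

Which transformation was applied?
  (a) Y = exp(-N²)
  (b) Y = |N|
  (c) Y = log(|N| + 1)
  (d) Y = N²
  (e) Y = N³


Checking option (b) Y = |N|:
  N = 1.825 -> Y = 1.825 ✓
  N = 6.995 -> Y = 6.995 ✓
  N = 1.934 -> Y = 1.934 ✓
All samples match this transformation.

(b) |N|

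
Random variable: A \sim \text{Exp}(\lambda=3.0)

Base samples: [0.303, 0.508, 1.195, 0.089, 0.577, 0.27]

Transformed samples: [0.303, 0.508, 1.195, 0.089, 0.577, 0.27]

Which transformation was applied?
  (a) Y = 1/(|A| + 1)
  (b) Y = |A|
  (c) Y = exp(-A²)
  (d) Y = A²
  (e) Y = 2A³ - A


Checking option (b) Y = |A|:
  A = 0.303 -> Y = 0.303 ✓
  A = 0.508 -> Y = 0.508 ✓
  A = 1.195 -> Y = 1.195 ✓
All samples match this transformation.

(b) |A|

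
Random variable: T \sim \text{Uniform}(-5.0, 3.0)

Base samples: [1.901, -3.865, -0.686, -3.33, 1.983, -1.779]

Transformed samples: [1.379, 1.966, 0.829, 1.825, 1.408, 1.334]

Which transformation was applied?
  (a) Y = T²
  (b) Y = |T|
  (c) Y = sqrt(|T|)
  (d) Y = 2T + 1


Checking option (c) Y = sqrt(|T|):
  T = 1.901 -> Y = 1.379 ✓
  T = -3.865 -> Y = 1.966 ✓
  T = -0.686 -> Y = 0.829 ✓
All samples match this transformation.

(c) sqrt(|T|)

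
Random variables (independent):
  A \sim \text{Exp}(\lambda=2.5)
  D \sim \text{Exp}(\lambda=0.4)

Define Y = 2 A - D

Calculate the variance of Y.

For independent RVs: Var(aX + bY) = a²Var(X) + b²Var(Y)
Var(A) = 0.16
Var(D) = 6.25
Var(Y) = 2²*0.16 + (-1)²*6.25
= 4*0.16 + 1*6.25 = 6.89

6.89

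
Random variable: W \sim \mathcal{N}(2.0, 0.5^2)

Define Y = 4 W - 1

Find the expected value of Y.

For Y = 4W - 1:
E[Y] = 4 * E[W] - 1
E[W] = 2.0 = 2
E[Y] = 4 * 2 - 1 = 7

7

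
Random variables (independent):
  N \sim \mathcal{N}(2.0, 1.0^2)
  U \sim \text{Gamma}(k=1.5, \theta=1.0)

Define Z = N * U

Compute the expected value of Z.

For independent RVs: E[XY] = E[X]*E[Y]
E[N] = 2
E[U] = 1.5
E[Z] = 2 * 1.5 = 3

3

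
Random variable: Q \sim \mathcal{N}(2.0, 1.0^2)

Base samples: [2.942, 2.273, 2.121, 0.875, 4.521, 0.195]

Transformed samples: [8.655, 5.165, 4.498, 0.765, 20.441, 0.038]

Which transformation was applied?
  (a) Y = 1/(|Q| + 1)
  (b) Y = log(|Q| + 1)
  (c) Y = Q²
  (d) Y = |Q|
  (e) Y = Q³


Checking option (c) Y = Q²:
  Q = 2.942 -> Y = 8.655 ✓
  Q = 2.273 -> Y = 5.165 ✓
  Q = 2.121 -> Y = 4.498 ✓
All samples match this transformation.

(c) Q²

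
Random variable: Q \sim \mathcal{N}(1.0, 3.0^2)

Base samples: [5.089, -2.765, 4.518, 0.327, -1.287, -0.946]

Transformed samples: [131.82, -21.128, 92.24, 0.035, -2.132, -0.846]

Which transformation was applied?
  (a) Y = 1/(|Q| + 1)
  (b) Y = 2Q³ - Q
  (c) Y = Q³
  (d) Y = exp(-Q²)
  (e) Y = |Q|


Checking option (c) Y = Q³:
  Q = 5.089 -> Y = 131.82 ✓
  Q = -2.765 -> Y = -21.128 ✓
  Q = 4.518 -> Y = 92.24 ✓
All samples match this transformation.

(c) Q³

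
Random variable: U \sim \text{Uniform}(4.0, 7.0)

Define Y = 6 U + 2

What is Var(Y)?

For Y = aU + b: Var(Y) = a² * Var(U)
Var(U) = (7 - 4)^2/12 = 0.75
Var(Y) = 6² * 0.75 = 36 * 0.75 = 27

27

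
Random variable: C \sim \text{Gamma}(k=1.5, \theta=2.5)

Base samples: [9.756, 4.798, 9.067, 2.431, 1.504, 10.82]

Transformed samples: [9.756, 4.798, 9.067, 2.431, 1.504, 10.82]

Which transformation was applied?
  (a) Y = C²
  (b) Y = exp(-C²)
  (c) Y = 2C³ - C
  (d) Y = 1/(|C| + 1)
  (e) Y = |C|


Checking option (e) Y = |C|:
  C = 9.756 -> Y = 9.756 ✓
  C = 4.798 -> Y = 4.798 ✓
  C = 9.067 -> Y = 9.067 ✓
All samples match this transformation.

(e) |C|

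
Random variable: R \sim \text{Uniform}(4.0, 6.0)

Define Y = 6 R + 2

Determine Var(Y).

For Y = aR + b: Var(Y) = a² * Var(R)
Var(R) = (6 - 4)^2/12 = 0.33333333
Var(Y) = 6² * 0.33333333 = 36 * 0.33333333 = 12

12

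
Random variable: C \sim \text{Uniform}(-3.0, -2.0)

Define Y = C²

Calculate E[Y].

Using E[X²] = Var(X) + (E[X])²:
E[C] = -2.5
Var(C) = (-2 + 3)^2/12 = 0.083333333
E[C²] = 0.083333333 + (-2.5)² = 0.083333333 + 6.25 = 6.3333333

6.3333333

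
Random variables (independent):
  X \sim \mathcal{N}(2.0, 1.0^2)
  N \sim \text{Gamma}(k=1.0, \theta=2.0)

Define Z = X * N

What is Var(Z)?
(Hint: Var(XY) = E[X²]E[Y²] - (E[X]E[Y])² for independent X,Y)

Var(XY) = E[X²]E[Y²] - (E[X]E[Y])²
E[X] = 2, Var(X) = 1
E[N] = 2, Var(N) = 4
E[X²] = 1 + 2² = 5
E[N²] = 4 + 2² = 8
Var(Z) = 5*8 - (2*2)²
= 40 - 16 = 24

24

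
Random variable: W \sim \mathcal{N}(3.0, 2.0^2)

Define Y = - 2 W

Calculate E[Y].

For Y = -2W:
E[Y] = -2 * E[W]
E[W] = 3.0 = 3
E[Y] = -2 * 3 = -6

-6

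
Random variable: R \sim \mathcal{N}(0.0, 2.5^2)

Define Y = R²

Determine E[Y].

Using E[X²] = Var(X) + (E[X])²:
E[R] = 0
Var(R) = 2.5^2 = 6.25
E[R²] = 6.25 + 0² = 6.25 + 0 = 6.25

6.25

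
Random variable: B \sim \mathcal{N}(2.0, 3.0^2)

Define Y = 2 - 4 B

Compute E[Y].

For Y = -4B + 2:
E[Y] = -4 * E[B] + 2
E[B] = 2.0 = 2
E[Y] = -4 * 2 + 2 = -6

-6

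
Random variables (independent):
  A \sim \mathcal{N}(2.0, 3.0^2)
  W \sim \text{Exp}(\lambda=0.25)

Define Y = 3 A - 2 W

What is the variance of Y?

For independent RVs: Var(aX + bY) = a²Var(X) + b²Var(Y)
Var(A) = 9
Var(W) = 16
Var(Y) = 3²*9 + (-2)²*16
= 9*9 + 4*16 = 145

145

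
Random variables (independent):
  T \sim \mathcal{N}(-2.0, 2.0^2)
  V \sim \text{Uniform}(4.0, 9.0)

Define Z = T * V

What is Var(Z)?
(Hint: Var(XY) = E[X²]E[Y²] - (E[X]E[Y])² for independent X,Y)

Var(XY) = E[X²]E[Y²] - (E[X]E[Y])²
E[T] = -2, Var(T) = 4
E[V] = 6.5, Var(V) = 2.0833333
E[T²] = 4 + (-2)² = 8
E[V²] = 2.0833333 + 6.5² = 44.333333
Var(Z) = 8*44.333333 - (-2*6.5)²
= 354.66667 - 169 = 185.66667

185.66667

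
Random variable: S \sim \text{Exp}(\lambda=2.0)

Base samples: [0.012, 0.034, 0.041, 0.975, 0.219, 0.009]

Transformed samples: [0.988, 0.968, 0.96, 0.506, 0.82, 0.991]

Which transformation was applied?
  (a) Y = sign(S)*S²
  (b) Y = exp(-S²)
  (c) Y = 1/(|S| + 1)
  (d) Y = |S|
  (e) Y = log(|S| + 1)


Checking option (c) Y = 1/(|S| + 1):
  S = 0.012 -> Y = 0.988 ✓
  S = 0.034 -> Y = 0.968 ✓
  S = 0.041 -> Y = 0.96 ✓
All samples match this transformation.

(c) 1/(|S| + 1)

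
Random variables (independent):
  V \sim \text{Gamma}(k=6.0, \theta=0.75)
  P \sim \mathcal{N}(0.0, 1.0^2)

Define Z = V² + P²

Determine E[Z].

E[Z] = E[V²] + E[P²]
E[V²] = Var(V) + E[V]² = 3.375 + 20.25 = 23.625
E[P²] = Var(P) + E[P]² = 1 + 0 = 1
E[Z] = 23.625 + 1 = 24.625

24.625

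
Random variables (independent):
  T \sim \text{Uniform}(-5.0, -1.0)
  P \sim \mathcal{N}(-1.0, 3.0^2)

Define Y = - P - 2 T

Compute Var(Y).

For independent RVs: Var(aX + bY) = a²Var(X) + b²Var(Y)
Var(T) = 1.3333333
Var(P) = 9
Var(Y) = (-2)²*1.3333333 + (-1)²*9
= 4*1.3333333 + 1*9 = 14.333333

14.333333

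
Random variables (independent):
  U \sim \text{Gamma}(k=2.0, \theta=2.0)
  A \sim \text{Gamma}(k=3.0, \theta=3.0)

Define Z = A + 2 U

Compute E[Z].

E[Z] = 2*E[U] + 1*E[A]
E[U] = 4
E[A] = 9
E[Z] = 2*4 + 1*9 = 17

17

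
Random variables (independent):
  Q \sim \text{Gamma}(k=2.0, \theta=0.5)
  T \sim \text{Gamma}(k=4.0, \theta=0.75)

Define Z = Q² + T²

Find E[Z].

E[Z] = E[Q²] + E[T²]
E[Q²] = Var(Q) + E[Q]² = 0.5 + 1 = 1.5
E[T²] = Var(T) + E[T]² = 2.25 + 9 = 11.25
E[Z] = 1.5 + 11.25 = 12.75

12.75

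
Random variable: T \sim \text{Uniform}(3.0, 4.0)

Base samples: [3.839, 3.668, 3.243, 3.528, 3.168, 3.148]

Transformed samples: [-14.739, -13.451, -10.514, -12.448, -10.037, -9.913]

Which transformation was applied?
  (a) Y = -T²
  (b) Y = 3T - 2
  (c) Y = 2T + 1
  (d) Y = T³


Checking option (a) Y = -T²:
  T = 3.839 -> Y = -14.739 ✓
  T = 3.668 -> Y = -13.451 ✓
  T = 3.243 -> Y = -10.514 ✓
All samples match this transformation.

(a) -T²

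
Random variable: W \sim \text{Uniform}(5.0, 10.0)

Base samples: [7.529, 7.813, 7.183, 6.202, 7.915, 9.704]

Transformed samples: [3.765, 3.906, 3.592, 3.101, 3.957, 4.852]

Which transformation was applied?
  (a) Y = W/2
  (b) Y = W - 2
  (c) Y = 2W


Checking option (a) Y = W/2:
  W = 7.529 -> Y = 3.765 ✓
  W = 7.813 -> Y = 3.906 ✓
  W = 7.183 -> Y = 3.592 ✓
All samples match this transformation.

(a) W/2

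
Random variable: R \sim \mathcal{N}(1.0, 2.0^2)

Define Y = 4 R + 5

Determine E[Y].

For Y = 4R + 5:
E[Y] = 4 * E[R] + 5
E[R] = 1.0 = 1
E[Y] = 4 * 1 + 5 = 9

9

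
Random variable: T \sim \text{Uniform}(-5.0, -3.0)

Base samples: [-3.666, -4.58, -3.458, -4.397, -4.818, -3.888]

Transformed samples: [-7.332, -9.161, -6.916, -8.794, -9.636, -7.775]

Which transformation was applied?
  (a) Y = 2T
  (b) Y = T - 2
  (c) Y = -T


Checking option (a) Y = 2T:
  T = -3.666 -> Y = -7.332 ✓
  T = -4.58 -> Y = -9.161 ✓
  T = -3.458 -> Y = -6.916 ✓
All samples match this transformation.

(a) 2T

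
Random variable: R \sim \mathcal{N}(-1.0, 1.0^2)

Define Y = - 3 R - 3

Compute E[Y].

For Y = -3R - 3:
E[Y] = -3 * E[R] - 3
E[R] = -1.0 = -1
E[Y] = -3 * (-1) - 3 = 0

0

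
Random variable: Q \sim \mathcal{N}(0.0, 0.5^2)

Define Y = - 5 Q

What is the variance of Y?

For Y = aQ + b: Var(Y) = a² * Var(Q)
Var(Q) = 0.5^2 = 0.25
Var(Y) = (-5)² * 0.25 = 25 * 0.25 = 6.25

6.25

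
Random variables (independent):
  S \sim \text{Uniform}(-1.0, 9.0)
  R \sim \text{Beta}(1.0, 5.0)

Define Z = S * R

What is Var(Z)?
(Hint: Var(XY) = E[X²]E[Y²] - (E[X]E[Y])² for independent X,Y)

Var(XY) = E[X²]E[Y²] - (E[X]E[Y])²
E[S] = 4, Var(S) = 8.3333333
E[R] = 0.16666667, Var(R) = 0.01984127
E[S²] = 8.3333333 + 4² = 24.333333
E[R²] = 0.01984127 + 0.16666667² = 0.047619048
Var(Z) = 24.333333*0.047619048 - (4*0.16666667)²
= 1.1587302 - 0.44444444 = 0.71428571

0.71428571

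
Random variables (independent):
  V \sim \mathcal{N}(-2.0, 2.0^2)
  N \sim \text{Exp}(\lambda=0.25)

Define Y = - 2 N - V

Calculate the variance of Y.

For independent RVs: Var(aX + bY) = a²Var(X) + b²Var(Y)
Var(V) = 4
Var(N) = 16
Var(Y) = (-1)²*4 + (-2)²*16
= 1*4 + 4*16 = 68

68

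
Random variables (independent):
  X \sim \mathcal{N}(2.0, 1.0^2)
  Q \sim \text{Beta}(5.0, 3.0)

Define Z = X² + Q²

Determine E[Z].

E[Z] = E[X²] + E[Q²]
E[X²] = Var(X) + E[X]² = 1 + 4 = 5
E[Q²] = Var(Q) + E[Q]² = 0.026041667 + 0.390625 = 0.41666667
E[Z] = 5 + 0.41666667 = 5.4166667

5.4166667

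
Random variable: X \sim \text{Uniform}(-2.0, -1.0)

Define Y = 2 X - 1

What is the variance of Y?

For Y = aX + b: Var(Y) = a² * Var(X)
Var(X) = (-1 + 2)^2/12 = 0.083333333
Var(Y) = 2² * 0.083333333 = 4 * 0.083333333 = 0.33333333

0.33333333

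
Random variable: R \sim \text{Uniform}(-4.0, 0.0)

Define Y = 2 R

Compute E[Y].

For Y = 2R:
E[Y] = 2 * E[R]
E[R] = (-4 + 0)/2 = -2
E[Y] = 2 * (-2) = -4

-4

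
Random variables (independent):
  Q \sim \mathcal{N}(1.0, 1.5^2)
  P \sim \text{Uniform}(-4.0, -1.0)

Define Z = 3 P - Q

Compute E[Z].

E[Z] = -1*E[Q] + 3*E[P]
E[Q] = 1
E[P] = -2.5
E[Z] = -1*1 + 3*(-2.5) = -8.5

-8.5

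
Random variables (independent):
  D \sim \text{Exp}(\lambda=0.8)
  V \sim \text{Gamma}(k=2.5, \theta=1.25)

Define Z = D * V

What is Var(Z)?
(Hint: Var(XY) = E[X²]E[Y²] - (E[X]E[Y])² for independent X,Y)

Var(XY) = E[X²]E[Y²] - (E[X]E[Y])²
E[D] = 1.25, Var(D) = 1.5625
E[V] = 3.125, Var(V) = 3.90625
E[D²] = 1.5625 + 1.25² = 3.125
E[V²] = 3.90625 + 3.125² = 13.671875
Var(Z) = 3.125*13.671875 - (1.25*3.125)²
= 42.724609 - 15.258789 = 27.46582

27.46582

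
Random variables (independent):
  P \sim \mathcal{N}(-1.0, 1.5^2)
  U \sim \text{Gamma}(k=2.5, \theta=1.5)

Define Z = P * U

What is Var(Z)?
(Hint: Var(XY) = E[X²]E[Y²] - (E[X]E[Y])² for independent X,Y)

Var(XY) = E[X²]E[Y²] - (E[X]E[Y])²
E[P] = -1, Var(P) = 2.25
E[U] = 3.75, Var(U) = 5.625
E[P²] = 2.25 + (-1)² = 3.25
E[U²] = 5.625 + 3.75² = 19.6875
Var(Z) = 3.25*19.6875 - (-1*3.75)²
= 63.984375 - 14.0625 = 49.921875

49.921875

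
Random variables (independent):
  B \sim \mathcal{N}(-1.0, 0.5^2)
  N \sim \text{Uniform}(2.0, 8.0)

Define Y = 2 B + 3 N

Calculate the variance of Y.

For independent RVs: Var(aX + bY) = a²Var(X) + b²Var(Y)
Var(B) = 0.25
Var(N) = 3
Var(Y) = 2²*0.25 + 3²*3
= 4*0.25 + 9*3 = 28

28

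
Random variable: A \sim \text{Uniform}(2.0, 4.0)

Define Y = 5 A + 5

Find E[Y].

For Y = 5A + 5:
E[Y] = 5 * E[A] + 5
E[A] = (2 + 4)/2 = 3
E[Y] = 5 * 3 + 5 = 20

20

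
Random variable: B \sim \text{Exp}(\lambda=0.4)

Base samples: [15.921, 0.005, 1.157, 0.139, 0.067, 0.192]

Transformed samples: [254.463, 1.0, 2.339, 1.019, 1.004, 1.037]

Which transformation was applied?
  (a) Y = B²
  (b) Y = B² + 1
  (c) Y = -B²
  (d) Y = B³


Checking option (b) Y = B² + 1:
  B = 15.921 -> Y = 254.463 ✓
  B = 0.005 -> Y = 1.0 ✓
  B = 1.157 -> Y = 2.339 ✓
All samples match this transformation.

(b) B² + 1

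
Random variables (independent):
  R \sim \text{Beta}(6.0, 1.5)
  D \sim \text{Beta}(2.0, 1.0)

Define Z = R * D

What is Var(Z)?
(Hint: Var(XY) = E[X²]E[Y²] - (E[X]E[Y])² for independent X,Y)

Var(XY) = E[X²]E[Y²] - (E[X]E[Y])²
E[R] = 0.8, Var(R) = 0.018823529
E[D] = 0.66666667, Var(D) = 0.055555556
E[R²] = 0.018823529 + 0.8² = 0.65882353
E[D²] = 0.055555556 + 0.66666667² = 0.5
Var(Z) = 0.65882353*0.5 - (0.8*0.66666667)²
= 0.32941176 - 0.28444444 = 0.04496732

0.04496732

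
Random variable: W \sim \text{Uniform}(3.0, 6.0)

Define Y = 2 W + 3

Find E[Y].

For Y = 2W + 3:
E[Y] = 2 * E[W] + 3
E[W] = (3 + 6)/2 = 4.5
E[Y] = 2 * 4.5 + 3 = 12

12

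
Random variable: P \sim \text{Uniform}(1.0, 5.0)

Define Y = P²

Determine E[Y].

E[P²] = Var(P) + (E[P])² = 1.3333333 + 9 = 10.333333

10.333333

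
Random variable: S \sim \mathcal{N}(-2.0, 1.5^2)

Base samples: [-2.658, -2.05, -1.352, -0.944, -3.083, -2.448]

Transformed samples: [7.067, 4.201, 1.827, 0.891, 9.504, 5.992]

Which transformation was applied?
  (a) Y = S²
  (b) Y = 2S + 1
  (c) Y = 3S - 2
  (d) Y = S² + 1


Checking option (a) Y = S²:
  S = -2.658 -> Y = 7.067 ✓
  S = -2.05 -> Y = 4.201 ✓
  S = -1.352 -> Y = 1.827 ✓
All samples match this transformation.

(a) S²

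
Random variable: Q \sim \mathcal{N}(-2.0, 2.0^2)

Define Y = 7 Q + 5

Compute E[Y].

For Y = 7Q + 5:
E[Y] = 7 * E[Q] + 5
E[Q] = -2.0 = -2
E[Y] = 7 * (-2) + 5 = -9

-9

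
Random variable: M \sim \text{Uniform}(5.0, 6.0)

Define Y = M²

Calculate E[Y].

Using E[X²] = Var(X) + (E[X])²:
E[M] = 5.5
Var(M) = (6 - 5)^2/12 = 0.083333333
E[M²] = 0.083333333 + 5.5² = 0.083333333 + 30.25 = 30.333333

30.333333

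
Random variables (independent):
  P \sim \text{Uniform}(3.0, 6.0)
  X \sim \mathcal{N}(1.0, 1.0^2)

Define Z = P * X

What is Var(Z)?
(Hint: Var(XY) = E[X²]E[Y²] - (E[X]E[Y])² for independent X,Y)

Var(XY) = E[X²]E[Y²] - (E[X]E[Y])²
E[P] = 4.5, Var(P) = 0.75
E[X] = 1, Var(X) = 1
E[P²] = 0.75 + 4.5² = 21
E[X²] = 1 + 1² = 2
Var(Z) = 21*2 - (4.5*1)²
= 42 - 20.25 = 21.75

21.75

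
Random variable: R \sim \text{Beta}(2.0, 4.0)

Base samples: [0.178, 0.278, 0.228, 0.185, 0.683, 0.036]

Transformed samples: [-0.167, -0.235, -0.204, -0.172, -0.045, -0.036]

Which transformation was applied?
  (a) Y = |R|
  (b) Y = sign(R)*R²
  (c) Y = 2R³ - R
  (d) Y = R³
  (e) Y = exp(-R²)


Checking option (c) Y = 2R³ - R:
  R = 0.178 -> Y = -0.167 ✓
  R = 0.278 -> Y = -0.235 ✓
  R = 0.228 -> Y = -0.204 ✓
All samples match this transformation.

(c) 2R³ - R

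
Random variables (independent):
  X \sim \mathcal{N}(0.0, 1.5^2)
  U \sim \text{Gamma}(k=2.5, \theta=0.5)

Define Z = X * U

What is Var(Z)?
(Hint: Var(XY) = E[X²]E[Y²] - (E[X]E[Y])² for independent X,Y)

Var(XY) = E[X²]E[Y²] - (E[X]E[Y])²
E[X] = 0, Var(X) = 2.25
E[U] = 1.25, Var(U) = 0.625
E[X²] = 2.25 + 0² = 2.25
E[U²] = 0.625 + 1.25² = 2.1875
Var(Z) = 2.25*2.1875 - (0*1.25)²
= 4.921875 - 0 = 4.921875

4.921875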